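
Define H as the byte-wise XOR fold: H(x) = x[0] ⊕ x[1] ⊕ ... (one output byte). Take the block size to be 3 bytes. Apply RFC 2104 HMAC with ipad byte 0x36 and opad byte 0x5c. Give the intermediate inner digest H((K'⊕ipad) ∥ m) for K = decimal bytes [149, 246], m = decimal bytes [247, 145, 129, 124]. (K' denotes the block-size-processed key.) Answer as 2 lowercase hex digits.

Key decimal bytes [149, 246] = 95 f6 is 2 bytes ≤ B = 3; zero-pad to 3 bytes: K' = 95 f6 00.
K' ⊕ ipad = a3 c0 36.
Inner input = a3 c0 36 ∥ f7 91 81 7c.
Inner hash: XOR a3⊕c0⊕36⊕f7⊕91⊕81⊕7c = ce.

ce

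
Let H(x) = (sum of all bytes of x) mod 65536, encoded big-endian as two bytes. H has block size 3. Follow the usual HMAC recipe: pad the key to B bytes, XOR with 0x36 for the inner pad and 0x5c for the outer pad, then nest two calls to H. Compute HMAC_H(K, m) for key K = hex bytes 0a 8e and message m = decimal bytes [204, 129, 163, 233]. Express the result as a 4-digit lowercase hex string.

Key hex bytes 0a 8e is 2 bytes ≤ B = 3; zero-pad to 3 bytes: K' = 0a 8e 00.
K' ⊕ ipad = 3c b8 36.  K' ⊕ opad = 56 d2 5c.
Inner input = (K'⊕ipad) ∥ m = 3c b8 36 ∥ cc 81 a3 e9.
Inner hash: sum = 60+184+54+204+129+163+233 = 1027 → 04 03.
Outer input = (K'⊕opad) ∥ inner = 56 d2 5c ∥ 04 03.
Outer hash (tag): sum = 86+210+92+4+3 = 395 → 01 8b.

018b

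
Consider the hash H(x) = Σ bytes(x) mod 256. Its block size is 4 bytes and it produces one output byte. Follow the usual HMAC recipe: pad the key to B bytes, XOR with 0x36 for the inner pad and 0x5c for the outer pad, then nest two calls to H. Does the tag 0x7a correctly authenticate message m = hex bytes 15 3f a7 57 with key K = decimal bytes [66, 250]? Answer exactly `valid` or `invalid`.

valid

Key decimal bytes [66, 250] = 42 fa is 2 bytes ≤ B = 4; zero-pad to 4 bytes: K' = 42 fa 00 00.
K' ⊕ ipad = 74 cc 36 36; K' ⊕ opad = 1e a6 5c 5c.
Inner hash: sum = 116+204+54+54+21+63+167+87 = 766; mod 256 = 254 → fe.
Outer hash (recomputed tag): sum = 30+166+92+92+254 = 634; mod 256 = 122 → 7a.
Recomputed tag = 7a; claimed = 7a → match.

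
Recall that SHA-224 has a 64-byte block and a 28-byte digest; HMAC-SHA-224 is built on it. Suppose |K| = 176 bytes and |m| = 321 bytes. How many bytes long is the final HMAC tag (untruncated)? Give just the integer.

28

The tag is one SHA-224 digest: 28 bytes.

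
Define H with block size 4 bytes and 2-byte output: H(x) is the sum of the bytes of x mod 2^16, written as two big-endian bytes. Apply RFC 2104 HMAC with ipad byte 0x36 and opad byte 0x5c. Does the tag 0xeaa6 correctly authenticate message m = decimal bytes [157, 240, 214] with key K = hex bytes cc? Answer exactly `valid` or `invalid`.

Key hex bytes cc is 1 byte ≤ B = 4; zero-pad to 4 bytes: K' = cc 00 00 00.
K' ⊕ ipad = fa 36 36 36; K' ⊕ opad = 90 5c 5c 5c.
Inner hash: sum = 250+54+54+54+157+240+214 = 1023 → 03 ff.
Outer hash (recomputed tag): sum = 144+92+92+92+3+255 = 678 → 02 a6.
Recomputed tag = 02a6; claimed = eaa6 → mismatch.

invalid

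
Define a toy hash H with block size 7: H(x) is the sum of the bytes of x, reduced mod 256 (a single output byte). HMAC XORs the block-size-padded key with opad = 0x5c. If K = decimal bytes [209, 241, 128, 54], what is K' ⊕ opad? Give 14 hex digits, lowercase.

Key decimal bytes [209, 241, 128, 54] = d1 f1 80 36 is 4 bytes ≤ B = 7; zero-pad to 7 bytes: K' = d1 f1 80 36 00 00 00.
XOR each byte with 0x5c: d1⊕5c=8d, f1⊕5c=ad, 80⊕5c=dc, 36⊕5c=6a, 00⊕5c=5c, 00⊕5c=5c, 00⊕5c=5c.

8daddc6a5c5c5c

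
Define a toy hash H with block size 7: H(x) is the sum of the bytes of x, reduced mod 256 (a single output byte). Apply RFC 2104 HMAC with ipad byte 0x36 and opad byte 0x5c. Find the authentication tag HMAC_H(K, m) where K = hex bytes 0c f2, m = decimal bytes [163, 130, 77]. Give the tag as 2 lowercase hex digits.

48

Key hex bytes 0c f2 is 2 bytes ≤ B = 7; zero-pad to 7 bytes: K' = 0c f2 00 00 00 00 00.
K' ⊕ ipad = 3a c4 36 36 36 36 36.  K' ⊕ opad = 50 ae 5c 5c 5c 5c 5c.
Inner input = (K'⊕ipad) ∥ m = 3a c4 36 36 36 36 36 ∥ a3 82 4d.
Inner hash: sum = 58+196+54+54+54+54+54+163+130+77 = 894; mod 256 = 126 → 7e.
Outer input = (K'⊕opad) ∥ inner = 50 ae 5c 5c 5c 5c 5c ∥ 7e.
Outer hash (tag): sum = 80+174+92+92+92+92+92+126 = 840; mod 256 = 72 → 48.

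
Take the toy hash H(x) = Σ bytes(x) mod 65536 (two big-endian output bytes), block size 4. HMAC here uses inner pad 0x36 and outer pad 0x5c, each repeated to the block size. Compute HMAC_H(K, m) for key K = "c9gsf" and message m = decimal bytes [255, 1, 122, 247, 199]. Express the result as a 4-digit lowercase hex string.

025e

Key "c9gsf" = 63 39 67 73 66 is 5 bytes > B = 4, so hash it first: H(key) = 01 dc, then zero-pad to 4 bytes: K' = 01 dc 00 00.
K' ⊕ ipad = 37 ea 36 36.  K' ⊕ opad = 5d 80 5c 5c.
Inner input = (K'⊕ipad) ∥ m = 37 ea 36 36 ∥ ff 01 7a f7 c7.
Inner hash: sum = 55+234+54+54+255+1+122+247+199 = 1221 → 04 c5.
Outer input = (K'⊕opad) ∥ inner = 5d 80 5c 5c ∥ 04 c5.
Outer hash (tag): sum = 93+128+92+92+4+197 = 606 → 02 5e.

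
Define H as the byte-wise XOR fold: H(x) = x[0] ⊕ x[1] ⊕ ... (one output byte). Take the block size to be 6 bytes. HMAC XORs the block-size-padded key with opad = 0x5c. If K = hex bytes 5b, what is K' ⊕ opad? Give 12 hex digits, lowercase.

Key hex bytes 5b is 1 byte ≤ B = 6; zero-pad to 6 bytes: K' = 5b 00 00 00 00 00.
XOR each byte with 0x5c: 5b⊕5c=07, 00⊕5c=5c, 00⊕5c=5c, 00⊕5c=5c, 00⊕5c=5c, 00⊕5c=5c.

075c5c5c5c5c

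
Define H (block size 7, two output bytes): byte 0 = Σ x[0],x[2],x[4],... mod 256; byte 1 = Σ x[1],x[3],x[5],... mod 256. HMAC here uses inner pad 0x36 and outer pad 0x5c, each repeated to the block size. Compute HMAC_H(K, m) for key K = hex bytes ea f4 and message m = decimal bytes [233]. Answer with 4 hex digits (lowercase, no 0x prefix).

Key hex bytes ea f4 is 2 bytes ≤ B = 7; zero-pad to 7 bytes: K' = ea f4 00 00 00 00 00.
K' ⊕ ipad = dc c2 36 36 36 36 36.  K' ⊕ opad = b6 a8 5c 5c 5c 5c 5c.
Inner input = (K'⊕ipad) ∥ m = dc c2 36 36 36 36 36 ∥ e9.
Inner hash: even-index sum = 382 mod 256 = 126; odd-index sum = 535 mod 256 = 23 → 7e 17.
Outer input = (K'⊕opad) ∥ inner = b6 a8 5c 5c 5c 5c 5c ∥ 7e 17.
Outer hash (tag): even-index sum = 481 mod 256 = 225; odd-index sum = 478 mod 256 = 222 → e1 de.

e1de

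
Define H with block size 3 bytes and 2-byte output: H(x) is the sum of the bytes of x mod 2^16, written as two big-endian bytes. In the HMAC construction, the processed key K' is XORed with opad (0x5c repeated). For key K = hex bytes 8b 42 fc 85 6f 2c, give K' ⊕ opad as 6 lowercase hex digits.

5eb55c

Key hex bytes 8b 42 fc 85 6f 2c is 6 bytes > B = 3, so hash it first: H(key) = 02 e9, then zero-pad to 3 bytes: K' = 02 e9 00.
XOR each byte with 0x5c: 02⊕5c=5e, e9⊕5c=b5, 00⊕5c=5c.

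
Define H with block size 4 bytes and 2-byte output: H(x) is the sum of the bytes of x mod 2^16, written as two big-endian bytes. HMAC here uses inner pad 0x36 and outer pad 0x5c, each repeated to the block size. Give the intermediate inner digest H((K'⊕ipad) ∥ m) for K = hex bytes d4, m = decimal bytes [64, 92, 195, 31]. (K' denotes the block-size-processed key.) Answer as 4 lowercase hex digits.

Key hex bytes d4 is 1 byte ≤ B = 4; zero-pad to 4 bytes: K' = d4 00 00 00.
K' ⊕ ipad = e2 36 36 36.
Inner input = e2 36 36 36 ∥ 40 5c c3 1f.
Inner hash: sum = 226+54+54+54+64+92+195+31 = 770 → 03 02.

0302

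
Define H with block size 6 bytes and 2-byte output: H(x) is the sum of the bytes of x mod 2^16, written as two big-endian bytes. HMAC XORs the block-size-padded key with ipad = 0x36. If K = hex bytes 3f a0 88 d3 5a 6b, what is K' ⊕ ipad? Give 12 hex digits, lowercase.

Key hex bytes 3f a0 88 d3 5a 6b is exactly B = 6 bytes: K' = 3f a0 88 d3 5a 6b.
XOR each byte with 0x36: 3f⊕36=09, a0⊕36=96, 88⊕36=be, d3⊕36=e5, 5a⊕36=6c, 6b⊕36=5d.

0996bee56c5d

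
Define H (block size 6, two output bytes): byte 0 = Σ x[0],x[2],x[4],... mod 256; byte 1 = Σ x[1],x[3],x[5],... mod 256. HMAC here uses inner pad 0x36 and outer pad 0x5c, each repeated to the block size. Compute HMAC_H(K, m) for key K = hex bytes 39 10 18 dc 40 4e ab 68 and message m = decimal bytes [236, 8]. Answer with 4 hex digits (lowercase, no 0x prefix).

Key hex bytes 39 10 18 dc 40 4e ab 68 is 8 bytes > B = 6, so hash it first: H(key) = 3c a2, then zero-pad to 6 bytes: K' = 3c a2 00 00 00 00.
K' ⊕ ipad = 0a 94 36 36 36 36.  K' ⊕ opad = 60 fe 5c 5c 5c 5c.
Inner input = (K'⊕ipad) ∥ m = 0a 94 36 36 36 36 ∥ ec 08.
Inner hash: even-index sum = 354 mod 256 = 98; odd-index sum = 264 mod 256 = 8 → 62 08.
Outer input = (K'⊕opad) ∥ inner = 60 fe 5c 5c 5c 5c ∥ 62 08.
Outer hash (tag): even-index sum = 378 mod 256 = 122; odd-index sum = 446 mod 256 = 190 → 7a be.

7abe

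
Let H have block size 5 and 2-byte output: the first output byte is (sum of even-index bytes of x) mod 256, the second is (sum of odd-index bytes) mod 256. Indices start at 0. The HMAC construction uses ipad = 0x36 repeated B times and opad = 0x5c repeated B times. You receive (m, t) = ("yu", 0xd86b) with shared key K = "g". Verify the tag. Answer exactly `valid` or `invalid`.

Key "g" = 67 is 1 byte ≤ B = 5; zero-pad to 5 bytes: K' = 67 00 00 00 00.
K' ⊕ ipad = 51 36 36 36 36; K' ⊕ opad = 3b 5c 5c 5c 5c.
Inner hash: even-index sum = 306 mod 256 = 50; odd-index sum = 229 mod 256 = 229 → 32 e5.
Outer hash (recomputed tag): even-index sum = 472 mod 256 = 216; odd-index sum = 234 mod 256 = 234 → d8 ea.
Recomputed tag = d8ea; claimed = d86b → mismatch.

invalid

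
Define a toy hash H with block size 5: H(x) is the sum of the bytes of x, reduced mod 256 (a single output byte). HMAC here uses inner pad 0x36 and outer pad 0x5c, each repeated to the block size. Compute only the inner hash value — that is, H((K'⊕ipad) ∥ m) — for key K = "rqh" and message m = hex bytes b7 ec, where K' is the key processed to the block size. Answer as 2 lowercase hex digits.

f8

Key "rqh" = 72 71 68 is 3 bytes ≤ B = 5; zero-pad to 5 bytes: K' = 72 71 68 00 00.
K' ⊕ ipad = 44 47 5e 36 36.
Inner input = 44 47 5e 36 36 ∥ b7 ec.
Inner hash: sum = 68+71+94+54+54+183+236 = 760; mod 256 = 248 → f8.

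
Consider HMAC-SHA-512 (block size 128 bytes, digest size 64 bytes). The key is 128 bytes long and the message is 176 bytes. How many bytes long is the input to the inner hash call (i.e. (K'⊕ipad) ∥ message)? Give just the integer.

Key is 128 ≤ 128 bytes, zero-padded: |K'| = 128.
Inner input = (K'⊕ipad) ∥ m → 128 + 176 = 304 bytes.

304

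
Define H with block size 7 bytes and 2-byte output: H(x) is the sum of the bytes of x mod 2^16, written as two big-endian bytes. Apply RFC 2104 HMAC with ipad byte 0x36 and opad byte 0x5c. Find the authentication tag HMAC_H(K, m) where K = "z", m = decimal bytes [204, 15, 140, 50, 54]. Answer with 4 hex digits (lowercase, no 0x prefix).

Key "z" = 7a is 1 byte ≤ B = 7; zero-pad to 7 bytes: K' = 7a 00 00 00 00 00 00.
K' ⊕ ipad = 4c 36 36 36 36 36 36.  K' ⊕ opad = 26 5c 5c 5c 5c 5c 5c.
Inner input = (K'⊕ipad) ∥ m = 4c 36 36 36 36 36 36 ∥ cc 0f 8c 32 36.
Inner hash: sum = 76+54+54+54+54+54+54+204+15+140+50+54 = 863 → 03 5f.
Outer input = (K'⊕opad) ∥ inner = 26 5c 5c 5c 5c 5c 5c ∥ 03 5f.
Outer hash (tag): sum = 38+92+92+92+92+92+92+3+95 = 688 → 02 b0.

02b0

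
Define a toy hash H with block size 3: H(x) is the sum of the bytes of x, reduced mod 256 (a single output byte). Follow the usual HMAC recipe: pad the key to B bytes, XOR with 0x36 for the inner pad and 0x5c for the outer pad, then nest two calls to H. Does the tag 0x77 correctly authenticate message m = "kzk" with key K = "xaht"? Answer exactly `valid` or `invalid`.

invalid

Key "xaht" = 78 61 68 74 is 4 bytes > B = 3, so hash it first: H(key) = b5, then zero-pad to 3 bytes: K' = b5 00 00.
K' ⊕ ipad = 83 36 36; K' ⊕ opad = e9 5c 5c.
Inner hash: sum = 131+54+54+107+122+107 = 575; mod 256 = 63 → 3f.
Outer hash (recomputed tag): sum = 233+92+92+63 = 480; mod 256 = 224 → e0.
Recomputed tag = e0; claimed = 77 → mismatch.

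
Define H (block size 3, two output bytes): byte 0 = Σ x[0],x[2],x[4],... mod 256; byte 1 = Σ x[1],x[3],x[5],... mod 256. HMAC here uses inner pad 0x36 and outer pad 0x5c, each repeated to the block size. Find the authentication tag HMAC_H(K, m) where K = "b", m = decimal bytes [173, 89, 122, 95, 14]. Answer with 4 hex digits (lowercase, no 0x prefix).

059e

Key "b" = 62 is 1 byte ≤ B = 3; zero-pad to 3 bytes: K' = 62 00 00.
K' ⊕ ipad = 54 36 36.  K' ⊕ opad = 3e 5c 5c.
Inner input = (K'⊕ipad) ∥ m = 54 36 36 ∥ ad 59 7a 5f 0e.
Inner hash: even-index sum = 322 mod 256 = 66; odd-index sum = 363 mod 256 = 107 → 42 6b.
Outer input = (K'⊕opad) ∥ inner = 3e 5c 5c ∥ 42 6b.
Outer hash (tag): even-index sum = 261 mod 256 = 5; odd-index sum = 158 mod 256 = 158 → 05 9e.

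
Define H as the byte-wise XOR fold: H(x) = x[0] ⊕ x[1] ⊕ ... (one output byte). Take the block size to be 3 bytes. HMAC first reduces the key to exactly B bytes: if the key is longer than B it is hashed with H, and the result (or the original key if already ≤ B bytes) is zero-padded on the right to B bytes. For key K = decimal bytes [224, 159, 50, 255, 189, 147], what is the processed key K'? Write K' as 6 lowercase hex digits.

|K| = 6 > B = 3, so first hash the key.
H(K): XOR e0⊕9f⊕32⊕ff⊕bd⊕93 = 9c.
Zero-pad H(K) = 9c to 3 bytes: K' = 9c 00 00.

9c0000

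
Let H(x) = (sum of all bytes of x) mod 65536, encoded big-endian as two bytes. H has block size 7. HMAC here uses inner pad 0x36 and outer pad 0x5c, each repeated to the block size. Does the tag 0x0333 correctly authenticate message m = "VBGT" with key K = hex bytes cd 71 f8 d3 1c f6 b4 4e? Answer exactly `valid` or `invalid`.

invalid

Key hex bytes cd 71 f8 d3 1c f6 b4 4e is 8 bytes > B = 7, so hash it first: H(key) = 05 1d, then zero-pad to 7 bytes: K' = 05 1d 00 00 00 00 00.
K' ⊕ ipad = 33 2b 36 36 36 36 36; K' ⊕ opad = 59 41 5c 5c 5c 5c 5c.
Inner hash: sum = 51+43+54+54+54+54+54+86+66+71+84 = 671 → 02 9f.
Outer hash (recomputed tag): sum = 89+65+92+92+92+92+92+2+159 = 775 → 03 07.
Recomputed tag = 0307; claimed = 0333 → mismatch.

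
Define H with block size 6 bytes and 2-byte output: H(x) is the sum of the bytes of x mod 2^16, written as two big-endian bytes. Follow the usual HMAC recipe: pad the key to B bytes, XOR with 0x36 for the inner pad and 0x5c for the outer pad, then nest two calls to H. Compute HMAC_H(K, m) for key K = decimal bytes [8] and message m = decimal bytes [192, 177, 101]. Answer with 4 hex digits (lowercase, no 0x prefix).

0245

Key decimal bytes [8] = 08 is 1 byte ≤ B = 6; zero-pad to 6 bytes: K' = 08 00 00 00 00 00.
K' ⊕ ipad = 3e 36 36 36 36 36.  K' ⊕ opad = 54 5c 5c 5c 5c 5c.
Inner input = (K'⊕ipad) ∥ m = 3e 36 36 36 36 36 ∥ c0 b1 65.
Inner hash: sum = 62+54+54+54+54+54+192+177+101 = 802 → 03 22.
Outer input = (K'⊕opad) ∥ inner = 54 5c 5c 5c 5c 5c ∥ 03 22.
Outer hash (tag): sum = 84+92+92+92+92+92+3+34 = 581 → 02 45.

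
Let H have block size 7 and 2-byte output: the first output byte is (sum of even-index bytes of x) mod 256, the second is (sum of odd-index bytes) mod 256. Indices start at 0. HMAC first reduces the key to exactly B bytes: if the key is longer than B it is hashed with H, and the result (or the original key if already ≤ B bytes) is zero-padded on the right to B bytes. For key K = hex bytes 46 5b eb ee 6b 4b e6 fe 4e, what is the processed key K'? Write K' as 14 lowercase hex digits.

d0920000000000

|K| = 9 > B = 7, so first hash the key.
H(K): even-index sum = 720 mod 256 = 208; odd-index sum = 658 mod 256 = 146 → d0 92.
Zero-pad H(K) = d0 92 to 7 bytes: K' = d0 92 00 00 00 00 00.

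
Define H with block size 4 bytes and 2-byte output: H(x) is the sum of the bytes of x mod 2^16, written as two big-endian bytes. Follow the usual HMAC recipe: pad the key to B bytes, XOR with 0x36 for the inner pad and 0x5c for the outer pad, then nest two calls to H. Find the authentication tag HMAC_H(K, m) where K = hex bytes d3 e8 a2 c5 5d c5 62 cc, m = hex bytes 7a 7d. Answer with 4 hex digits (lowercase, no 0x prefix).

021a

Key hex bytes d3 e8 a2 c5 5d c5 62 cc is 8 bytes > B = 4, so hash it first: H(key) = 05 72, then zero-pad to 4 bytes: K' = 05 72 00 00.
K' ⊕ ipad = 33 44 36 36.  K' ⊕ opad = 59 2e 5c 5c.
Inner input = (K'⊕ipad) ∥ m = 33 44 36 36 ∥ 7a 7d.
Inner hash: sum = 51+68+54+54+122+125 = 474 → 01 da.
Outer input = (K'⊕opad) ∥ inner = 59 2e 5c 5c ∥ 01 da.
Outer hash (tag): sum = 89+46+92+92+1+218 = 538 → 02 1a.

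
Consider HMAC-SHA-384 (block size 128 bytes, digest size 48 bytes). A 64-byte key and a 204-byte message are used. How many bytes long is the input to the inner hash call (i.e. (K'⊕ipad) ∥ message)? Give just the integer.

332

Key is 64 ≤ 128 bytes, zero-padded: |K'| = 128.
Inner input = (K'⊕ipad) ∥ m → 128 + 204 = 332 bytes.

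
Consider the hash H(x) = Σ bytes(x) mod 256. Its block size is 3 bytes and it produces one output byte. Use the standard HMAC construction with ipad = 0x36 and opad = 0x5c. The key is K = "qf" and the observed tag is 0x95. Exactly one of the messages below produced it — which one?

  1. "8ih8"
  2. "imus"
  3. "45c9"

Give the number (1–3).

Key "qf" = 71 66 is 2 bytes ≤ B = 3; zero-pad to 3 bytes: K' = 71 66 00.
K' ⊕ ipad = 47 50 36; K' ⊕ opad = 2d 3a 5c.
m1: inner = H(47 50 36 38 69 68 38) = 0e; tag = H(2d 3a 5c 0e) = d1
m2: inner = H(47 50 36 69 6d 75 73) = 8b; tag = H(2d 3a 5c 8b) = 4e
m3: inner = H(47 50 36 34 35 63 39) = d2; tag = H(2d 3a 5c d2) = 95 ← matches

3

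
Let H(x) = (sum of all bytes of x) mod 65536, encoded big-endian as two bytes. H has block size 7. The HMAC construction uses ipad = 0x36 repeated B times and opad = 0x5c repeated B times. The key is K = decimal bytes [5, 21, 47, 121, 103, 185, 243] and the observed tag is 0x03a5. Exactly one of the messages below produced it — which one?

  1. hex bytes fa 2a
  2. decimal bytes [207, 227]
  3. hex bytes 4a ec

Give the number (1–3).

3

Key decimal bytes [5, 21, 47, 121, 103, 185, 243] = 05 15 2f 79 67 b9 f3 is exactly B = 7 bytes: K' = 05 15 2f 79 67 b9 f3.
K' ⊕ ipad = 33 23 19 4f 51 8f c5; K' ⊕ opad = 59 49 73 25 3b e5 af.
m1: inner = H(33 23 19 4f 51 8f c5 fa 2a) = 03 87; tag = H(59 49 73 25 3b e5 af 03 87) = 0393
m2: inner = H(33 23 19 4f 51 8f c5 cf e3) = 04 15; tag = H(59 49 73 25 3b e5 af 04 15) = 0322
m3: inner = H(33 23 19 4f 51 8f c5 4a ec) = 03 99; tag = H(59 49 73 25 3b e5 af 03 99) = 03a5 ← matches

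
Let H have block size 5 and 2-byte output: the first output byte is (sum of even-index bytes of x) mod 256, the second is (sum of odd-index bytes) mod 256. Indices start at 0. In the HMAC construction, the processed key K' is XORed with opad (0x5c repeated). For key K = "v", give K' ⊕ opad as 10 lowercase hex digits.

Key "v" = 76 is 1 byte ≤ B = 5; zero-pad to 5 bytes: K' = 76 00 00 00 00.
XOR each byte with 0x5c: 76⊕5c=2a, 00⊕5c=5c, 00⊕5c=5c, 00⊕5c=5c, 00⊕5c=5c.

2a5c5c5c5c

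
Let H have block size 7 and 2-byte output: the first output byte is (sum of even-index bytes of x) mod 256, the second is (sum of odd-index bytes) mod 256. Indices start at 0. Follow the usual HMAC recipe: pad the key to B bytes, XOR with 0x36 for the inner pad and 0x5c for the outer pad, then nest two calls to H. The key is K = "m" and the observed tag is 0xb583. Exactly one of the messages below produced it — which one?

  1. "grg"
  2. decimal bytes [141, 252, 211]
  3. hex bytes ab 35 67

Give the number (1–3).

1

Key "m" = 6d is 1 byte ≤ B = 7; zero-pad to 7 bytes: K' = 6d 00 00 00 00 00 00.
K' ⊕ ipad = 5b 36 36 36 36 36 36; K' ⊕ opad = 31 5c 5c 5c 5c 5c 5c.
m1: inner = H(5b 36 36 36 36 36 36 67 72 67) = 6f 70; tag = H(31 5c 5c 5c 5c 5c 5c 6f 70) = b583 ← matches
m2: inner = H(5b 36 36 36 36 36 36 8d fc d3) = f9 02; tag = H(31 5c 5c 5c 5c 5c 5c f9 02) = 470d
m3: inner = H(5b 36 36 36 36 36 36 ab 35 67) = 32 b4; tag = H(31 5c 5c 5c 5c 5c 5c 32 b4) = f946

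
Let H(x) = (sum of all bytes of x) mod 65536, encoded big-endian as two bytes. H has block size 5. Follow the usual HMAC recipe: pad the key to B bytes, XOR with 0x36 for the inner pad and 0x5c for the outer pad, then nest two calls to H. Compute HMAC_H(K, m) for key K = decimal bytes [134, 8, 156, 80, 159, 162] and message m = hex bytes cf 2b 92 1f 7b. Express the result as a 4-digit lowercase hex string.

02e5

Key decimal bytes [134, 8, 156, 80, 159, 162] = 86 08 9c 50 9f a2 is 6 bytes > B = 5, so hash it first: H(key) = 02 bb, then zero-pad to 5 bytes: K' = 02 bb 00 00 00.
K' ⊕ ipad = 34 8d 36 36 36.  K' ⊕ opad = 5e e7 5c 5c 5c.
Inner input = (K'⊕ipad) ∥ m = 34 8d 36 36 36 ∥ cf 2b 92 1f 7b.
Inner hash: sum = 52+141+54+54+54+207+43+146+31+123 = 905 → 03 89.
Outer input = (K'⊕opad) ∥ inner = 5e e7 5c 5c 5c ∥ 03 89.
Outer hash (tag): sum = 94+231+92+92+92+3+137 = 741 → 02 e5.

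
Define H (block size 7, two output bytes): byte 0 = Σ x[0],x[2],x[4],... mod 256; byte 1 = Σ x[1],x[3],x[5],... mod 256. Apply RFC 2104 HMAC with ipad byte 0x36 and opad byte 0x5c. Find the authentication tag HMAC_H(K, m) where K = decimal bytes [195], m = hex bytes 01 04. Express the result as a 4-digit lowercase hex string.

56af

Key decimal bytes [195] = c3 is 1 byte ≤ B = 7; zero-pad to 7 bytes: K' = c3 00 00 00 00 00 00.
K' ⊕ ipad = f5 36 36 36 36 36 36.  K' ⊕ opad = 9f 5c 5c 5c 5c 5c 5c.
Inner input = (K'⊕ipad) ∥ m = f5 36 36 36 36 36 36 ∥ 01 04.
Inner hash: even-index sum = 411 mod 256 = 155; odd-index sum = 163 mod 256 = 163 → 9b a3.
Outer input = (K'⊕opad) ∥ inner = 9f 5c 5c 5c 5c 5c 5c ∥ 9b a3.
Outer hash (tag): even-index sum = 598 mod 256 = 86; odd-index sum = 431 mod 256 = 175 → 56 af.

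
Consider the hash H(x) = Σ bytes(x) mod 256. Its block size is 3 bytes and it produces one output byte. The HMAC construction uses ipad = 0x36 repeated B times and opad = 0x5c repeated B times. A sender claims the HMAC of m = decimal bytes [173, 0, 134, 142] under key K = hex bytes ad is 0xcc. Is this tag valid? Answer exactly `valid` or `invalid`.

Key hex bytes ad is 1 byte ≤ B = 3; zero-pad to 3 bytes: K' = ad 00 00.
K' ⊕ ipad = 9b 36 36; K' ⊕ opad = f1 5c 5c.
Inner hash: sum = 155+54+54+173+0+134+142 = 712; mod 256 = 200 → c8.
Outer hash (recomputed tag): sum = 241+92+92+200 = 625; mod 256 = 113 → 71.
Recomputed tag = 71; claimed = cc → mismatch.

invalid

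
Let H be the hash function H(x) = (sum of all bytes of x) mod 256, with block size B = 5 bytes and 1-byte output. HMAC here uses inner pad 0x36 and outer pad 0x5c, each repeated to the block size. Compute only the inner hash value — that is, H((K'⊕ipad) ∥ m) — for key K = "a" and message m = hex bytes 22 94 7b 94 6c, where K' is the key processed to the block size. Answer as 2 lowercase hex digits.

Key "a" = 61 is 1 byte ≤ B = 5; zero-pad to 5 bytes: K' = 61 00 00 00 00.
K' ⊕ ipad = 57 36 36 36 36.
Inner input = 57 36 36 36 36 ∥ 22 94 7b 94 6c.
Inner hash: sum = 87+54+54+54+54+34+148+123+148+108 = 864; mod 256 = 96 → 60.

60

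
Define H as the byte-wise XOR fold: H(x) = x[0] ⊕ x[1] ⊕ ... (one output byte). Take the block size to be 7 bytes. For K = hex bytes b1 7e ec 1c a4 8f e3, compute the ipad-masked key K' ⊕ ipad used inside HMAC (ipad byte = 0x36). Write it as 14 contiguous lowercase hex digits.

Key hex bytes b1 7e ec 1c a4 8f e3 is exactly B = 7 bytes: K' = b1 7e ec 1c a4 8f e3.
XOR each byte with 0x36: b1⊕36=87, 7e⊕36=48, ec⊕36=da, 1c⊕36=2a, a4⊕36=92, 8f⊕36=b9, e3⊕36=d5.

8748da2a92b9d5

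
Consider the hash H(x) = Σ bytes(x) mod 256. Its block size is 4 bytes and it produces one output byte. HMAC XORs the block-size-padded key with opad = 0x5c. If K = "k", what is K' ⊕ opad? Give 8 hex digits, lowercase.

375c5c5c

Key "k" = 6b is 1 byte ≤ B = 4; zero-pad to 4 bytes: K' = 6b 00 00 00.
XOR each byte with 0x5c: 6b⊕5c=37, 00⊕5c=5c, 00⊕5c=5c, 00⊕5c=5c.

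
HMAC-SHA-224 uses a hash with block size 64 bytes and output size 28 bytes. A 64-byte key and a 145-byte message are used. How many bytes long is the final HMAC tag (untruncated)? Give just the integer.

28

The tag is one SHA-224 digest: 28 bytes.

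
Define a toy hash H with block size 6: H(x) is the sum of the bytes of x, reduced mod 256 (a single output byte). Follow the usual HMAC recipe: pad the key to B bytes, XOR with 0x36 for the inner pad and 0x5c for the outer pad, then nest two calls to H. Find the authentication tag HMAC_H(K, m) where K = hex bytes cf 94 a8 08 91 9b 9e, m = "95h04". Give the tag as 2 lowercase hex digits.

Key hex bytes cf 94 a8 08 91 9b 9e is 7 bytes > B = 6, so hash it first: H(key) = dd, then zero-pad to 6 bytes: K' = dd 00 00 00 00 00.
K' ⊕ ipad = eb 36 36 36 36 36.  K' ⊕ opad = 81 5c 5c 5c 5c 5c.
Inner input = (K'⊕ipad) ∥ m = eb 36 36 36 36 36 ∥ 39 35 68 30 34.
Inner hash: sum = 235+54+54+54+54+54+57+53+104+48+52 = 819; mod 256 = 51 → 33.
Outer input = (K'⊕opad) ∥ inner = 81 5c 5c 5c 5c 5c ∥ 33.
Outer hash (tag): sum = 129+92+92+92+92+92+51 = 640; mod 256 = 128 → 80.

80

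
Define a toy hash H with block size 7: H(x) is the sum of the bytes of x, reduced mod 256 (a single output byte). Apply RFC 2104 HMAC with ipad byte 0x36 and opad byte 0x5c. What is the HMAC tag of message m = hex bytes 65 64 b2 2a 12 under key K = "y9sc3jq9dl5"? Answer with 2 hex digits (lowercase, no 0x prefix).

Key "y9sc3jq9dl5" = 79 39 73 63 33 6a 71 39 64 6c 35 is 11 bytes > B = 7, so hash it first: H(key) = d4, then zero-pad to 7 bytes: K' = d4 00 00 00 00 00 00.
K' ⊕ ipad = e2 36 36 36 36 36 36.  K' ⊕ opad = 88 5c 5c 5c 5c 5c 5c.
Inner input = (K'⊕ipad) ∥ m = e2 36 36 36 36 36 36 ∥ 65 64 b2 2a 12.
Inner hash: sum = 226+54+54+54+54+54+54+101+100+178+42+18 = 989; mod 256 = 221 → dd.
Outer input = (K'⊕opad) ∥ inner = 88 5c 5c 5c 5c 5c 5c ∥ dd.
Outer hash (tag): sum = 136+92+92+92+92+92+92+221 = 909; mod 256 = 141 → 8d.

8d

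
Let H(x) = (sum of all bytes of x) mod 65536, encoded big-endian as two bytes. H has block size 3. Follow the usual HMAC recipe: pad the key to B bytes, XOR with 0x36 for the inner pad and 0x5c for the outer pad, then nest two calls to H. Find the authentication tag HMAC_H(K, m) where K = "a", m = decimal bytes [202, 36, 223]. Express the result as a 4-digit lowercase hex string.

Key "a" = 61 is 1 byte ≤ B = 3; zero-pad to 3 bytes: K' = 61 00 00.
K' ⊕ ipad = 57 36 36.  K' ⊕ opad = 3d 5c 5c.
Inner input = (K'⊕ipad) ∥ m = 57 36 36 ∥ ca 24 df.
Inner hash: sum = 87+54+54+202+36+223 = 656 → 02 90.
Outer input = (K'⊕opad) ∥ inner = 3d 5c 5c ∥ 02 90.
Outer hash (tag): sum = 61+92+92+2+144 = 391 → 01 87.

0187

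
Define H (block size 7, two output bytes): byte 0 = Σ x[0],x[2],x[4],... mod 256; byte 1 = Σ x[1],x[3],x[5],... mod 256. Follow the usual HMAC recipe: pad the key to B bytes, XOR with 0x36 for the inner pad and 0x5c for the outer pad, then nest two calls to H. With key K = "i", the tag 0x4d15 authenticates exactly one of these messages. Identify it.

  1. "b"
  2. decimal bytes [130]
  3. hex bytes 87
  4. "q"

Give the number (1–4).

1

Key "i" = 69 is 1 byte ≤ B = 7; zero-pad to 7 bytes: K' = 69 00 00 00 00 00 00.
K' ⊕ ipad = 5f 36 36 36 36 36 36; K' ⊕ opad = 35 5c 5c 5c 5c 5c 5c.
m1: inner = H(5f 36 36 36 36 36 36 62) = 01 04; tag = H(35 5c 5c 5c 5c 5c 5c 01 04) = 4d15 ← matches
m2: inner = H(5f 36 36 36 36 36 36 82) = 01 24; tag = H(35 5c 5c 5c 5c 5c 5c 01 24) = 6d15
m3: inner = H(5f 36 36 36 36 36 36 87) = 01 29; tag = H(35 5c 5c 5c 5c 5c 5c 01 29) = 7215
m4: inner = H(5f 36 36 36 36 36 36 71) = 01 13; tag = H(35 5c 5c 5c 5c 5c 5c 01 13) = 5c15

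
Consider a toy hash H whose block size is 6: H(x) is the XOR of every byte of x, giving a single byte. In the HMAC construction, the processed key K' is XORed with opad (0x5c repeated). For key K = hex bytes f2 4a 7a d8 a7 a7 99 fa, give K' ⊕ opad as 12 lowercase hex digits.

255c5c5c5c5c

Key hex bytes f2 4a 7a d8 a7 a7 99 fa is 8 bytes > B = 6, so hash it first: H(key) = 79, then zero-pad to 6 bytes: K' = 79 00 00 00 00 00.
XOR each byte with 0x5c: 79⊕5c=25, 00⊕5c=5c, 00⊕5c=5c, 00⊕5c=5c, 00⊕5c=5c, 00⊕5c=5c.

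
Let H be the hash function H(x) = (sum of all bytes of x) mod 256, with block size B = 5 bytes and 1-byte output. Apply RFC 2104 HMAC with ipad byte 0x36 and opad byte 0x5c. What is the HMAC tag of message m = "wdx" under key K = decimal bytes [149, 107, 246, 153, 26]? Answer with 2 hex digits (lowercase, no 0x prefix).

a3

Key decimal bytes [149, 107, 246, 153, 26] = 95 6b f6 99 1a is exactly B = 5 bytes: K' = 95 6b f6 99 1a.
K' ⊕ ipad = a3 5d c0 af 2c.  K' ⊕ opad = c9 37 aa c5 46.
Inner input = (K'⊕ipad) ∥ m = a3 5d c0 af 2c ∥ 77 64 78.
Inner hash: sum = 163+93+192+175+44+119+100+120 = 1006; mod 256 = 238 → ee.
Outer input = (K'⊕opad) ∥ inner = c9 37 aa c5 46 ∥ ee.
Outer hash (tag): sum = 201+55+170+197+70+238 = 931; mod 256 = 163 → a3.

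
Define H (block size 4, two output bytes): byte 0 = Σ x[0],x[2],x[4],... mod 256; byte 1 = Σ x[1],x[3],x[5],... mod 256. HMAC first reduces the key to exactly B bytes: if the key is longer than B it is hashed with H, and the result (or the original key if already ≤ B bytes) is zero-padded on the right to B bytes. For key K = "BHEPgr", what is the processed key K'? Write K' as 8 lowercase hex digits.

|K| = 6 > B = 4, so first hash the key.
H(K): even-index sum = 238 mod 256 = 238; odd-index sum = 266 mod 256 = 10 → ee 0a.
Zero-pad H(K) = ee 0a to 4 bytes: K' = ee 0a 00 00.

ee0a0000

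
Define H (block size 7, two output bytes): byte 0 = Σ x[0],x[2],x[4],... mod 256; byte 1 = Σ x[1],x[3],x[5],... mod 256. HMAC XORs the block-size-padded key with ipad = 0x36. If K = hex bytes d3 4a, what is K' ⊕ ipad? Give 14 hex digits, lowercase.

Key hex bytes d3 4a is 2 bytes ≤ B = 7; zero-pad to 7 bytes: K' = d3 4a 00 00 00 00 00.
XOR each byte with 0x36: d3⊕36=e5, 4a⊕36=7c, 00⊕36=36, 00⊕36=36, 00⊕36=36, 00⊕36=36, 00⊕36=36.

e57c3636363636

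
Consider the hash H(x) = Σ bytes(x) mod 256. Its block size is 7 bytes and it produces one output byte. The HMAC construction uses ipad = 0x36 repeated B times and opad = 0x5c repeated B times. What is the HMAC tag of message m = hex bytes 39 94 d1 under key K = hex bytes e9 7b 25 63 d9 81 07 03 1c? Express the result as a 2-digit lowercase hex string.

94

Key hex bytes e9 7b 25 63 d9 81 07 03 1c is 9 bytes > B = 7, so hash it first: H(key) = 6c, then zero-pad to 7 bytes: K' = 6c 00 00 00 00 00 00.
K' ⊕ ipad = 5a 36 36 36 36 36 36.  K' ⊕ opad = 30 5c 5c 5c 5c 5c 5c.
Inner input = (K'⊕ipad) ∥ m = 5a 36 36 36 36 36 36 ∥ 39 94 d1.
Inner hash: sum = 90+54+54+54+54+54+54+57+148+209 = 828; mod 256 = 60 → 3c.
Outer input = (K'⊕opad) ∥ inner = 30 5c 5c 5c 5c 5c 5c ∥ 3c.
Outer hash (tag): sum = 48+92+92+92+92+92+92+60 = 660; mod 256 = 148 → 94.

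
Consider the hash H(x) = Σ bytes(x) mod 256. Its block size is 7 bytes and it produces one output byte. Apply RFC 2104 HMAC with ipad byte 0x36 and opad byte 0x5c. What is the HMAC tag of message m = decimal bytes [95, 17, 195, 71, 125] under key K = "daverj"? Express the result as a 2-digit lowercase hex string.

Key "daverj" = 64 61 76 65 72 6a is 6 bytes ≤ B = 7; zero-pad to 7 bytes: K' = 64 61 76 65 72 6a 00.
K' ⊕ ipad = 52 57 40 53 44 5c 36.  K' ⊕ opad = 38 3d 2a 39 2e 36 5c.
Inner input = (K'⊕ipad) ∥ m = 52 57 40 53 44 5c 36 ∥ 5f 11 c3 47 7d.
Inner hash: sum = 82+87+64+83+68+92+54+95+17+195+71+125 = 1033; mod 256 = 9 → 09.
Outer input = (K'⊕opad) ∥ inner = 38 3d 2a 39 2e 36 5c ∥ 09.
Outer hash (tag): sum = 56+61+42+57+46+54+92+9 = 417; mod 256 = 161 → a1.

a1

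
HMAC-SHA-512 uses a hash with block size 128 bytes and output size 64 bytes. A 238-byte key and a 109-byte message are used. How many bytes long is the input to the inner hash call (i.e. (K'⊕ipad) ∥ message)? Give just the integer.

237

Key is 238 > 128 bytes, so it is hashed to 64 bytes then zero-padded to 128: |K'| = 128.
Inner input = (K'⊕ipad) ∥ m → 128 + 109 = 237 bytes.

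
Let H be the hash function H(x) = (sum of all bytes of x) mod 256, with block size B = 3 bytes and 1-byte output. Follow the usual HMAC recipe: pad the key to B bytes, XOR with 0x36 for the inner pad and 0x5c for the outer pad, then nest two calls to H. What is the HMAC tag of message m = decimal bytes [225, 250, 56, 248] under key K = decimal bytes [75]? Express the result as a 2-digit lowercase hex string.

c3

Key decimal bytes [75] = 4b is 1 byte ≤ B = 3; zero-pad to 3 bytes: K' = 4b 00 00.
K' ⊕ ipad = 7d 36 36.  K' ⊕ opad = 17 5c 5c.
Inner input = (K'⊕ipad) ∥ m = 7d 36 36 ∥ e1 fa 38 f8.
Inner hash: sum = 125+54+54+225+250+56+248 = 1012; mod 256 = 244 → f4.
Outer input = (K'⊕opad) ∥ inner = 17 5c 5c ∥ f4.
Outer hash (tag): sum = 23+92+92+244 = 451; mod 256 = 195 → c3.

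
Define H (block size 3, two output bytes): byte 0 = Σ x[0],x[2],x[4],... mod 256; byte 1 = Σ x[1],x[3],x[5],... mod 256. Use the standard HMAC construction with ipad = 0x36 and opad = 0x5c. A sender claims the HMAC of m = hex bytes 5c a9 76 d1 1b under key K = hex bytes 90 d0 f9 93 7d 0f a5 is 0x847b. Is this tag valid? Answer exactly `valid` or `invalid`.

Key hex bytes 90 d0 f9 93 7d 0f a5 is 7 bytes > B = 3, so hash it first: H(key) = ab 72, then zero-pad to 3 bytes: K' = ab 72 00.
K' ⊕ ipad = 9d 44 36; K' ⊕ opad = f7 2e 5c.
Inner hash: even-index sum = 589 mod 256 = 77; odd-index sum = 305 mod 256 = 49 → 4d 31.
Outer hash (recomputed tag): even-index sum = 388 mod 256 = 132; odd-index sum = 123 mod 256 = 123 → 84 7b.
Recomputed tag = 847b; claimed = 847b → match.

valid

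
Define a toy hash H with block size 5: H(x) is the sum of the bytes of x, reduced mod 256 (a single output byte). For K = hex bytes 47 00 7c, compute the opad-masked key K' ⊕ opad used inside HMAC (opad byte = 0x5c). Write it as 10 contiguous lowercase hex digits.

Key hex bytes 47 00 7c is 3 bytes ≤ B = 5; zero-pad to 5 bytes: K' = 47 00 7c 00 00.
XOR each byte with 0x5c: 47⊕5c=1b, 00⊕5c=5c, 7c⊕5c=20, 00⊕5c=5c, 00⊕5c=5c.

1b5c205c5c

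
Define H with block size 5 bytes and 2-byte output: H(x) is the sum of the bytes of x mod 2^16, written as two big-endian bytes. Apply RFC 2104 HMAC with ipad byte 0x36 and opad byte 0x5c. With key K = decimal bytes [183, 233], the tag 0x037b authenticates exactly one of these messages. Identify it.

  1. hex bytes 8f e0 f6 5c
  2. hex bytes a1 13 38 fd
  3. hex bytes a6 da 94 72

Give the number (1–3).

1

Key decimal bytes [183, 233] = b7 e9 is 2 bytes ≤ B = 5; zero-pad to 5 bytes: K' = b7 e9 00 00 00.
K' ⊕ ipad = 81 df 36 36 36; K' ⊕ opad = eb b5 5c 5c 5c.
m1: inner = H(81 df 36 36 36 8f e0 f6 5c) = 04 c3; tag = H(eb b5 5c 5c 5c 04 c3) = 037b ← matches
m2: inner = H(81 df 36 36 36 a1 13 38 fd) = 03 eb; tag = H(eb b5 5c 5c 5c 03 eb) = 03a2
m3: inner = H(81 df 36 36 36 a6 da 94 72) = 04 88; tag = H(eb b5 5c 5c 5c 04 88) = 0340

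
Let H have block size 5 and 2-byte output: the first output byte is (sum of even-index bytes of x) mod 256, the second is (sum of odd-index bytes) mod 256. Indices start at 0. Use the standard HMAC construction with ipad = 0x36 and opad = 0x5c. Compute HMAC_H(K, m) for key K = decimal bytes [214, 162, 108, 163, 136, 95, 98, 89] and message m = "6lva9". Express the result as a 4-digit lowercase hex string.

0e50

Key decimal bytes [214, 162, 108, 163, 136, 95, 98, 89] = d6 a2 6c a3 88 5f 62 59 is 8 bytes > B = 5, so hash it first: H(key) = 2c fd, then zero-pad to 5 bytes: K' = 2c fd 00 00 00.
K' ⊕ ipad = 1a cb 36 36 36.  K' ⊕ opad = 70 a1 5c 5c 5c.
Inner input = (K'⊕ipad) ∥ m = 1a cb 36 36 36 ∥ 36 6c 76 61 39.
Inner hash: even-index sum = 339 mod 256 = 83; odd-index sum = 486 mod 256 = 230 → 53 e6.
Outer input = (K'⊕opad) ∥ inner = 70 a1 5c 5c 5c ∥ 53 e6.
Outer hash (tag): even-index sum = 526 mod 256 = 14; odd-index sum = 336 mod 256 = 80 → 0e 50.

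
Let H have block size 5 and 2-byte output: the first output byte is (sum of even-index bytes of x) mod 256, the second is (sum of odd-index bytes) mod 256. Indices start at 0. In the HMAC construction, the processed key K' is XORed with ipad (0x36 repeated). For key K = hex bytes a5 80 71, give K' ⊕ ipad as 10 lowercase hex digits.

93b6473636

Key hex bytes a5 80 71 is 3 bytes ≤ B = 5; zero-pad to 5 bytes: K' = a5 80 71 00 00.
XOR each byte with 0x36: a5⊕36=93, 80⊕36=b6, 71⊕36=47, 00⊕36=36, 00⊕36=36.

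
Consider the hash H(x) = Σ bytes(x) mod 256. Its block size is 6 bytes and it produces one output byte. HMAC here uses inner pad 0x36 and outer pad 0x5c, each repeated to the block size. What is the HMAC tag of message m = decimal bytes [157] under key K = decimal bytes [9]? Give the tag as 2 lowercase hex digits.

0b

Key decimal bytes [9] = 09 is 1 byte ≤ B = 6; zero-pad to 6 bytes: K' = 09 00 00 00 00 00.
K' ⊕ ipad = 3f 36 36 36 36 36.  K' ⊕ opad = 55 5c 5c 5c 5c 5c.
Inner input = (K'⊕ipad) ∥ m = 3f 36 36 36 36 36 ∥ 9d.
Inner hash: sum = 63+54+54+54+54+54+157 = 490; mod 256 = 234 → ea.
Outer input = (K'⊕opad) ∥ inner = 55 5c 5c 5c 5c 5c ∥ ea.
Outer hash (tag): sum = 85+92+92+92+92+92+234 = 779; mod 256 = 11 → 0b.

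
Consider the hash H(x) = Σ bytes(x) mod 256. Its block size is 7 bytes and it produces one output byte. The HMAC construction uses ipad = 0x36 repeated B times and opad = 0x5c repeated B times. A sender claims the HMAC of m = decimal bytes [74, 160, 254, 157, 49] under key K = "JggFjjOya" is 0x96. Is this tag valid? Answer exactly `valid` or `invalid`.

valid

Key "JggFjjOya" = 4a 67 67 46 6a 6a 4f 79 61 is 9 bytes > B = 7, so hash it first: H(key) = 5b, then zero-pad to 7 bytes: K' = 5b 00 00 00 00 00 00.
K' ⊕ ipad = 6d 36 36 36 36 36 36; K' ⊕ opad = 07 5c 5c 5c 5c 5c 5c.
Inner hash: sum = 109+54+54+54+54+54+54+74+160+254+157+49 = 1127; mod 256 = 103 → 67.
Outer hash (recomputed tag): sum = 7+92+92+92+92+92+92+103 = 662; mod 256 = 150 → 96.
Recomputed tag = 96; claimed = 96 → match.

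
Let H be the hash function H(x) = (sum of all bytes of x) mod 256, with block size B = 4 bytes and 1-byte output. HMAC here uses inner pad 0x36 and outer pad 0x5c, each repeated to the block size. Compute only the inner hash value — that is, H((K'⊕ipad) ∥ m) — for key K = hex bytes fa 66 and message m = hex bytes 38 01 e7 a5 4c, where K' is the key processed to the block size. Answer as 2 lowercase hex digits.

99

Key hex bytes fa 66 is 2 bytes ≤ B = 4; zero-pad to 4 bytes: K' = fa 66 00 00.
K' ⊕ ipad = cc 50 36 36.
Inner input = cc 50 36 36 ∥ 38 01 e7 a5 4c.
Inner hash: sum = 204+80+54+54+56+1+231+165+76 = 921; mod 256 = 153 → 99.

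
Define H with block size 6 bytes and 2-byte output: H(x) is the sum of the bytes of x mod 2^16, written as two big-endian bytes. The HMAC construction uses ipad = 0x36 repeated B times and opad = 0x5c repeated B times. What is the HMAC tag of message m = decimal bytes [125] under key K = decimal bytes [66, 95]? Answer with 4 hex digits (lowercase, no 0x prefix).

Key decimal bytes [66, 95] = 42 5f is 2 bytes ≤ B = 6; zero-pad to 6 bytes: K' = 42 5f 00 00 00 00.
K' ⊕ ipad = 74 69 36 36 36 36.  K' ⊕ opad = 1e 03 5c 5c 5c 5c.
Inner input = (K'⊕ipad) ∥ m = 74 69 36 36 36 36 ∥ 7d.
Inner hash: sum = 116+105+54+54+54+54+125 = 562 → 02 32.
Outer input = (K'⊕opad) ∥ inner = 1e 03 5c 5c 5c 5c ∥ 02 32.
Outer hash (tag): sum = 30+3+92+92+92+92+2+50 = 453 → 01 c5.

01c5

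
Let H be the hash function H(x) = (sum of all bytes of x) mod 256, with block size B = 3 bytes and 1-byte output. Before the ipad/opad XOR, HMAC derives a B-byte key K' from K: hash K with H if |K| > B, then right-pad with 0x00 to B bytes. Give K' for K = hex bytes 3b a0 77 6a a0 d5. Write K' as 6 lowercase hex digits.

310000

|K| = 6 > B = 3, so first hash the key.
H(K): sum = 59+160+119+106+160+213 = 817; mod 256 = 49 → 31.
Zero-pad H(K) = 31 to 3 bytes: K' = 31 00 00.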